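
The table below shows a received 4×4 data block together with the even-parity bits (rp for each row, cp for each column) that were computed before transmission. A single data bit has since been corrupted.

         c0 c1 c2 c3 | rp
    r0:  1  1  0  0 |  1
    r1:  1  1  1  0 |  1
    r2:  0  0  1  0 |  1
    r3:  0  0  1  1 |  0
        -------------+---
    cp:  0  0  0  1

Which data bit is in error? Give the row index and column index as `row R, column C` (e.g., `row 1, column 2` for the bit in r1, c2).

Recompute each row's even parity and compare to rp:
  r0: data parity 0, sent rp 1 → mismatch
  r1: data parity 1, sent rp 1 → ok
  r2: data parity 1, sent rp 1 → ok
  r3: data parity 0, sent rp 0 → ok
Recompute each column's even parity and compare to cp:
  c0: data parity 0, sent cp 0 → ok
  c1: data parity 0, sent cp 0 → ok
  c2: data parity 1, sent cp 0 → mismatch
  c3: data parity 1, sent cp 1 → ok
Exactly one row (r0) and one column (c2) fail → the flipped bit is at their intersection.

row 0, column 2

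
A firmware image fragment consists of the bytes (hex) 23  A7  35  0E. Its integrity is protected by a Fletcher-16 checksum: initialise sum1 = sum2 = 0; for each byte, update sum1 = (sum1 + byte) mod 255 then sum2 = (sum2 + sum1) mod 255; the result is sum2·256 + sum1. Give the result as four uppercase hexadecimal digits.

FB0E

Running sums (mod 255):
  after byte 0 (23): sum1=35, sum2=35
  after byte 1 (A7): sum1=202, sum2=237
  after byte 2 (35): sum1=0, sum2=237
  after byte 3 (0E): sum1=14, sum2=251
Checksum = sum2·256 + sum1 = 251·256 + 14 = 64270 = 0xFB0E.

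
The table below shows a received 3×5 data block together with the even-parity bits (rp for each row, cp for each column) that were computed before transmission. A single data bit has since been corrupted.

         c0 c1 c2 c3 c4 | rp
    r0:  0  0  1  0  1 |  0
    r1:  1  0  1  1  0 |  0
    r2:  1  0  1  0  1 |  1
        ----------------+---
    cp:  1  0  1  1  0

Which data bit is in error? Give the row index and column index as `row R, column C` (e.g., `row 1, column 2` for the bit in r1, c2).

row 1, column 0

Recompute each row's even parity and compare to rp:
  r0: data parity 0, sent rp 0 → ok
  r1: data parity 1, sent rp 0 → mismatch
  r2: data parity 1, sent rp 1 → ok
Recompute each column's even parity and compare to cp:
  c0: data parity 0, sent cp 1 → mismatch
  c1: data parity 0, sent cp 0 → ok
  c2: data parity 1, sent cp 1 → ok
  c3: data parity 1, sent cp 1 → ok
  c4: data parity 0, sent cp 0 → ok
Exactly one row (r1) and one column (c0) fail → the flipped bit is at their intersection.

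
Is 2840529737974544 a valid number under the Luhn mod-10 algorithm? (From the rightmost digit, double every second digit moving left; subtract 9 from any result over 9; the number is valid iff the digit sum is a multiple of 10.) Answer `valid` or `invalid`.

From the right, keep odd positions and double even positions (subtract 9 from any doubled value over 9):
  doubled (positions 2,4,...): 8 8 9 6 9 1 8 4 → sum 53
  kept (positions 1,3,...): 4 5 7 7 7 2 0 8 → sum 40
Total = 93.
93 mod 10 = 3, so the number is invalid.

invalid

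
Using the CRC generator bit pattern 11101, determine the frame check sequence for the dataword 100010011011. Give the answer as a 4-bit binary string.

Append 4 zeros: 1000100110110000. Divide by 11101 (XOR where the leading bit is 1):
  pos 0: 10001 XOR 11101 = 01100
  pos 1: 11000 XOR 11101 = 00101
  pos 3: 10101 XOR 11101 = 01000
  pos 4: 10001 XOR 11101 = 01100
  pos 5: 11000 XOR 11101 = 00101
  pos 7: 10111 XOR 11101 = 01010
  pos 8: 10100 XOR 11101 = 01001
  pos 9: 10010 XOR 11101 = 01111
  pos 10: 11110 XOR 11101 = 00011
Remainder (last 4 bits) = 0110. This is the CRC / FCS.

0110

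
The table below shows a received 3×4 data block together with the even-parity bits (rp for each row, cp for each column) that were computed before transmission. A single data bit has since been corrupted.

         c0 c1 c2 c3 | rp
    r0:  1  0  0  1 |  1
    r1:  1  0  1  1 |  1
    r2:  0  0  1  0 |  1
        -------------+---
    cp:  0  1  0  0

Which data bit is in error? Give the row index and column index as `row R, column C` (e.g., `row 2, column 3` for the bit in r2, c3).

Recompute each row's even parity and compare to rp:
  r0: data parity 0, sent rp 1 → mismatch
  r1: data parity 1, sent rp 1 → ok
  r2: data parity 1, sent rp 1 → ok
Recompute each column's even parity and compare to cp:
  c0: data parity 0, sent cp 0 → ok
  c1: data parity 0, sent cp 1 → mismatch
  c2: data parity 0, sent cp 0 → ok
  c3: data parity 0, sent cp 0 → ok
Exactly one row (r0) and one column (c1) fail → the flipped bit is at their intersection.

row 0, column 1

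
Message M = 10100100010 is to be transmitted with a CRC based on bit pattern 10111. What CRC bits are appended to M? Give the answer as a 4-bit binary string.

0101

Append 4 zeros: 101001000100000. Divide by 10111 (XOR where the leading bit is 1):
  pos 0: 10100 XOR 10111 = 00011
  pos 3: 11100 XOR 10111 = 01011
  pos 4: 10110 XOR 10111 = 00001
  pos 8: 11000 XOR 10111 = 01111
  pos 9: 11110 XOR 10111 = 01001
  pos 10: 10010 XOR 10111 = 00101
Remainder (last 4 bits) = 0101. This is the CRC / FCS.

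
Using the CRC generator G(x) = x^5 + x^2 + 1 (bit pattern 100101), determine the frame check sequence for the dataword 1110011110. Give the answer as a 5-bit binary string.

00110

Append 5 zeros: 111001111000000. Divide by 100101 (XOR where the leading bit is 1):
  pos 0: 111001 XOR 100101 = 011100
  pos 1: 111001 XOR 100101 = 011100
  pos 2: 111001 XOR 100101 = 011100
  pos 3: 111001 XOR 100101 = 011100
  pos 4: 111000 XOR 100101 = 011101
  pos 5: 111010 XOR 100101 = 011111
  pos 6: 111110 XOR 100101 = 011011
  pos 7: 110110 XOR 100101 = 010011
  pos 8: 100110 XOR 100101 = 000011
Remainder (last 5 bits) = 00110. This is the CRC / FCS.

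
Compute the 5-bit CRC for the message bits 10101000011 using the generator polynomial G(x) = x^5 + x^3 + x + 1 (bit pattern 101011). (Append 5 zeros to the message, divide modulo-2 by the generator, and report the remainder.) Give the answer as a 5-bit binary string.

01110

Append 5 zeros: 1010100001100000. Divide by 101011 (XOR where the leading bit is 1):
  pos 0: 101010 XOR 101011 = 000001
  pos 5: 100011 XOR 101011 = 001000
  pos 7: 100000 XOR 101011 = 001011
  pos 9: 101100 XOR 101011 = 000111
Remainder (last 5 bits) = 01110. This is the CRC / FCS.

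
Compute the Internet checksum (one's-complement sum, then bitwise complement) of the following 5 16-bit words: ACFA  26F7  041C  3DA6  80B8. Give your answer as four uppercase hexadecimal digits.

6993

One's-complement addition (fold any carry out of bit 15 back into bit 0):
  0xACFA + 0x26F7 = 0x0D3F1
  0xD3F1 + 0x041C = 0x0D80D
  0xD80D + 0x3DA6 = 0x115B3 → wrap carry → 0x15B4
  0x15B4 + 0x80B8 = 0x0966C
One's-complement sum = 0x966C.
Checksum = ~0x966C & 0xFFFF = 0x6993.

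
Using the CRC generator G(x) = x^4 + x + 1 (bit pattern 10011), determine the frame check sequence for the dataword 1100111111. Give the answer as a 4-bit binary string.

Append 4 zeros: 11001111110000. Divide by 10011 (XOR where the leading bit is 1):
  pos 0: 11001 XOR 10011 = 01010
  pos 1: 10101 XOR 10011 = 00110
  pos 3: 11011 XOR 10011 = 01000
  pos 4: 10001 XOR 10011 = 00010
  pos 7: 10100 XOR 10011 = 00111
  pos 9: 11100 XOR 10011 = 01111
Remainder (last 4 bits) = 1111. This is the CRC / FCS.

1111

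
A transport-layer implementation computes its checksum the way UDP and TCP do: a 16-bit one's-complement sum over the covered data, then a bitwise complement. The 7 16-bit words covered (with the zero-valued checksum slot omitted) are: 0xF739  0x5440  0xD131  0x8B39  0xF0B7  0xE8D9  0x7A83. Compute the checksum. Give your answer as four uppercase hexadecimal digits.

0405

One's-complement addition (fold any carry out of bit 15 back into bit 0):
  0xF739 + 0x5440 = 0x14B79 → wrap carry → 0x4B7A
  0x4B7A + 0xD131 = 0x11CAB → wrap carry → 0x1CAC
  0x1CAC + 0x8B39 = 0x0A7E5
  0xA7E5 + 0xF0B7 = 0x1989C → wrap carry → 0x989D
  0x989D + 0xE8D9 = 0x18176 → wrap carry → 0x8177
  0x8177 + 0x7A83 = 0x0FBFA
One's-complement sum = 0xFBFA.
Checksum = ~0xFBFA & 0xFFFF = 0x0405.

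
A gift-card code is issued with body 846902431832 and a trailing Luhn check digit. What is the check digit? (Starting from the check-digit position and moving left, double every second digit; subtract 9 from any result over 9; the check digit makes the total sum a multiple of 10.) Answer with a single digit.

Partial digits right→left: 2 3 8 1 3 4 2 0 9 6 4 8
Double every second digit counting from the check-digit position (so the 1st, 3rd, 5th, ... of the partial from the right).
  doubled (with −9 where >9): 4 7 6 4 9 8 → sum 38
  kept as-is: 3 1 4 0 6 8 → sum 22
Total = 38 + 22 = 60.
Check digit = (10 − (60 mod 10)) mod 10 = 0.

0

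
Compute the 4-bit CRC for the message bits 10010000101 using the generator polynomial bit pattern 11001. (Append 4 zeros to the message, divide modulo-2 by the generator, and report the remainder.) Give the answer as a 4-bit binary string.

0111

Append 4 zeros: 100100001010000. Divide by 11001 (XOR where the leading bit is 1):
  pos 0: 10010 XOR 11001 = 01011
  pos 1: 10110 XOR 11001 = 01111
  pos 2: 11110 XOR 11001 = 00111
  pos 4: 11101 XOR 11001 = 00100
  pos 6: 10001 XOR 11001 = 01000
  pos 7: 10000 XOR 11001 = 01001
  pos 8: 10010 XOR 11001 = 01011
  pos 9: 10110 XOR 11001 = 01111
  pos 10: 11110 XOR 11001 = 00111
Remainder (last 4 bits) = 0111. This is the CRC / FCS.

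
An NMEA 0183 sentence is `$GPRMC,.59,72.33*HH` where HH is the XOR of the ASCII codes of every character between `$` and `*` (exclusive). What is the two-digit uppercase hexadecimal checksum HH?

XOR the ASCII codes of the payload characters:
  'G' = 0x47 → acc = 0x47
  'P' = 0x50 → acc = 0x17
  'R' = 0x52 → acc = 0x45
  'M' = 0x4D → acc = 0x08
  'C' = 0x43 → acc = 0x4B
  ',' = 0x2C → acc = 0x67
  '.' = 0x2E → acc = 0x49
  '5' = 0x35 → acc = 0x7C
  '9' = 0x39 → acc = 0x45
  ',' = 0x2C → acc = 0x69
  '7' = 0x37 → acc = 0x5E
  '2' = 0x32 → acc = 0x6C
  '.' = 0x2E → acc = 0x42
  '3' = 0x33 → acc = 0x71
  '3' = 0x33 → acc = 0x42
Checksum = 0x42.

42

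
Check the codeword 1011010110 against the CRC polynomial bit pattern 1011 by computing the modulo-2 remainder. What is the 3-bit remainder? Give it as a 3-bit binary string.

000

Modulo-2 division of 1011010110 by 1011:
  pos 0: 1011 XOR 1011 = 0000
  pos 5: 1011 XOR 1011 = 0000
Remainder = 000 (zero — the frame passes the CRC check).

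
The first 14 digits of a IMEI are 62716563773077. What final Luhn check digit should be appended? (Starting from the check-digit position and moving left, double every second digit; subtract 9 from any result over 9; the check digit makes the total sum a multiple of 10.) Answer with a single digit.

Partial digits right→left: 7 7 0 3 7 7 3 6 5 6 1 7 2 6
Double every second digit counting from the check-digit position (so the 1st, 3rd, 5th, ... of the partial from the right).
  doubled (with −9 where >9): 5 0 5 6 1 2 4 → sum 23
  kept as-is: 7 3 7 6 6 7 6 → sum 42
Total = 23 + 42 = 65.
Check digit = (10 − (65 mod 10)) mod 10 = 5.

5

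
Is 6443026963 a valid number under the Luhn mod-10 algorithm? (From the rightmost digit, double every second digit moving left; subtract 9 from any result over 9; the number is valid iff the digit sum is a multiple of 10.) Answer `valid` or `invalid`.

invalid

From the right, keep odd positions and double even positions (subtract 9 from any doubled value over 9):
  doubled (positions 2,4,...): 3 3 0 8 3 → sum 17
  kept (positions 1,3,...): 3 9 2 3 4 → sum 21
Total = 38.
38 mod 10 = 8, so the number is invalid.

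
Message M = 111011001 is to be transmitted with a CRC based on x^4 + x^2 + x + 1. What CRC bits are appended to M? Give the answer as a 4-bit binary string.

Append 4 zeros: 1110110010000. Divide by 10111 (XOR where the leading bit is 1):
  pos 0: 11101 XOR 10111 = 01010
  pos 1: 10101 XOR 10111 = 00010
  pos 4: 10001 XOR 10111 = 00110
  pos 6: 11000 XOR 10111 = 01111
  pos 7: 11110 XOR 10111 = 01001
  pos 8: 10010 XOR 10111 = 00101
Remainder (last 4 bits) = 0101. This is the CRC / FCS.

0101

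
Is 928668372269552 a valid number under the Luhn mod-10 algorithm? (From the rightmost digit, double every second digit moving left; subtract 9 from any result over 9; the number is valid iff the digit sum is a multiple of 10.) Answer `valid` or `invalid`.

invalid

From the right, keep odd positions and double even positions (subtract 9 from any doubled value over 9):
  doubled (positions 2,4,...): 1 9 4 5 7 3 4 → sum 33
  kept (positions 1,3,...): 2 5 6 2 3 6 8 9 → sum 41
Total = 74.
74 mod 10 = 4, so the number is invalid.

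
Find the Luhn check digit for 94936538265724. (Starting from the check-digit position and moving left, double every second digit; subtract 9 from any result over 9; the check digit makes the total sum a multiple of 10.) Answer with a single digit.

Partial digits right→left: 4 2 7 5 6 2 8 3 5 6 3 9 4 9
Double every second digit counting from the check-digit position (so the 1st, 3rd, 5th, ... of the partial from the right).
  doubled (with −9 where >9): 8 5 3 7 1 6 8 → sum 38
  kept as-is: 2 5 2 3 6 9 9 → sum 36
Total = 38 + 36 = 74.
Check digit = (10 − (74 mod 10)) mod 10 = 6.

6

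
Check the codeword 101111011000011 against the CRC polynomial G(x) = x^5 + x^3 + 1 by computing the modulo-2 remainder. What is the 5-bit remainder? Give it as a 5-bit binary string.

Modulo-2 division of 101111011000011 by 101001:
  pos 0: 101111 XOR 101001 = 000110
  pos 3: 110011 XOR 101001 = 011010
  pos 4: 110100 XOR 101001 = 011101
  pos 5: 111010 XOR 101001 = 010011
  pos 6: 100110 XOR 101001 = 001111
  pos 8: 111101 XOR 101001 = 010100
  pos 9: 101001 XOR 101001 = 000000
Remainder = 00000 (zero — the frame passes the CRC check).

00000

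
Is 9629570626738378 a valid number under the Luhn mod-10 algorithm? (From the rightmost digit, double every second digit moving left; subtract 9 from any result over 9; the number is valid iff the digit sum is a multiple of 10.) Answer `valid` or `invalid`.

invalid

From the right, keep odd positions and double even positions (subtract 9 from any doubled value over 9):
  doubled (positions 2,4,...): 5 7 5 4 0 1 4 9 → sum 35
  kept (positions 1,3,...): 8 3 3 6 6 7 9 6 → sum 48
Total = 83.
83 mod 10 = 3, so the number is invalid.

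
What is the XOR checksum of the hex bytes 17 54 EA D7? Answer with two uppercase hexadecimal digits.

XOR the bytes together:
  start with 0x17
  0x17 ⊕ 0x54 = 0x43
  0x43 ⊕ 0xEA = 0xA9
  0xA9 ⊕ 0xD7 = 0x7E

7E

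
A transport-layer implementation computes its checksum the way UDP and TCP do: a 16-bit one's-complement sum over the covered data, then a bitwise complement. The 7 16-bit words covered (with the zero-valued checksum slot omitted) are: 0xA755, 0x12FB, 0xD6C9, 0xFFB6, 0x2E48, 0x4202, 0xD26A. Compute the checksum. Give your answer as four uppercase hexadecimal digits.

One's-complement addition (fold any carry out of bit 15 back into bit 0):
  0xA755 + 0x12FB = 0x0BA50
  0xBA50 + 0xD6C9 = 0x19119 → wrap carry → 0x911A
  0x911A + 0xFFB6 = 0x190D0 → wrap carry → 0x90D1
  0x90D1 + 0x2E48 = 0x0BF19
  0xBF19 + 0x4202 = 0x1011B → wrap carry → 0x011C
  0x011C + 0xD26A = 0x0D386
One's-complement sum = 0xD386.
Checksum = ~0xD386 & 0xFFFF = 0x2C79.

2C79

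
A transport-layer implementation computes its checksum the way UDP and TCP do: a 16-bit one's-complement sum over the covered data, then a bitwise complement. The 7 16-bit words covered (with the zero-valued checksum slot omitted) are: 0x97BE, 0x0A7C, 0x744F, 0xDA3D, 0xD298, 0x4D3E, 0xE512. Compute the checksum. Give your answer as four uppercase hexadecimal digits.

One's-complement addition (fold any carry out of bit 15 back into bit 0):
  0x97BE + 0x0A7C = 0x0A23A
  0xA23A + 0x744F = 0x11689 → wrap carry → 0x168A
  0x168A + 0xDA3D = 0x0F0C7
  0xF0C7 + 0xD298 = 0x1C35F → wrap carry → 0xC360
  0xC360 + 0x4D3E = 0x1109E → wrap carry → 0x109F
  0x109F + 0xE512 = 0x0F5B1
One's-complement sum = 0xF5B1.
Checksum = ~0xF5B1 & 0xFFFF = 0x0A4E.

0A4E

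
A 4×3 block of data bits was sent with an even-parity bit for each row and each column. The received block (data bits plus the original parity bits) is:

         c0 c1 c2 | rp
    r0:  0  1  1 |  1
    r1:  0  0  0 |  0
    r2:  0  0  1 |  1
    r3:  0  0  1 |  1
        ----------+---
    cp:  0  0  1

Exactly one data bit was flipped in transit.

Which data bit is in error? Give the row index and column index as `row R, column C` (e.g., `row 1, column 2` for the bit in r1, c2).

Recompute each row's even parity and compare to rp:
  r0: data parity 0, sent rp 1 → mismatch
  r1: data parity 0, sent rp 0 → ok
  r2: data parity 1, sent rp 1 → ok
  r3: data parity 1, sent rp 1 → ok
Recompute each column's even parity and compare to cp:
  c0: data parity 0, sent cp 0 → ok
  c1: data parity 1, sent cp 0 → mismatch
  c2: data parity 1, sent cp 1 → ok
Exactly one row (r0) and one column (c1) fail → the flipped bit is at their intersection.

row 0, column 1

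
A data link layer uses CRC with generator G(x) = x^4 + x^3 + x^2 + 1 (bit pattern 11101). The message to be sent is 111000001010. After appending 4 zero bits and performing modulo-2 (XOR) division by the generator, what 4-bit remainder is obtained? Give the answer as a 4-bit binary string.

Append 4 zeros: 1110000010100000. Divide by 11101 (XOR where the leading bit is 1):
  pos 0: 11100 XOR 11101 = 00001
  pos 4: 10001 XOR 11101 = 01100
  pos 5: 11000 XOR 11101 = 00101
  pos 7: 10110 XOR 11101 = 01011
  pos 8: 10110 XOR 11101 = 01011
  pos 9: 10110 XOR 11101 = 01011
  pos 10: 10110 XOR 11101 = 01011
  pos 11: 10110 XOR 11101 = 01011
Remainder (last 4 bits) = 1011. This is the CRC / FCS.

1011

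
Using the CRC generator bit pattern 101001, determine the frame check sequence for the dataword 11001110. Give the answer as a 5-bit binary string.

Append 5 zeros: 1100111000000. Divide by 101001 (XOR where the leading bit is 1):
  pos 0: 110011 XOR 101001 = 011010
  pos 1: 110101 XOR 101001 = 011100
  pos 2: 111000 XOR 101001 = 010001
  pos 3: 100010 XOR 101001 = 001011
  pos 5: 101100 XOR 101001 = 000101
Remainder (last 5 bits) = 10100. This is the CRC / FCS.

10100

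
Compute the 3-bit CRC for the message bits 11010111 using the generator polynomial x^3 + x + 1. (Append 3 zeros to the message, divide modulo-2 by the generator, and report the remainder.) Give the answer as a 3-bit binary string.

Append 3 zeros: 11010111000. Divide by 1011 (XOR where the leading bit is 1):
  pos 0: 1101 XOR 1011 = 0110
  pos 1: 1100 XOR 1011 = 0111
  pos 2: 1111 XOR 1011 = 0100
  pos 3: 1001 XOR 1011 = 0010
  pos 5: 1010 XOR 1011 = 0001
Remainder (last 3 bits) = 100. This is the CRC / FCS.

100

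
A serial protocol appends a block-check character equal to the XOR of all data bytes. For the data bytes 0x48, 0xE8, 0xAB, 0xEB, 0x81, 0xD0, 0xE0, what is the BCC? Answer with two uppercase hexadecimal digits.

51

XOR the bytes together:
  start with 0x48
  0x48 ⊕ 0xE8 = 0xA0
  0xA0 ⊕ 0xAB = 0x0B
  0x0B ⊕ 0xEB = 0xE0
  0xE0 ⊕ 0x81 = 0x61
  0x61 ⊕ 0xD0 = 0xB1
  0xB1 ⊕ 0xE0 = 0x51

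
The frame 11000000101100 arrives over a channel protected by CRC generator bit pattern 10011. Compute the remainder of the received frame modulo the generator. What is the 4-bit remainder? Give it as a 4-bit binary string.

1000

Modulo-2 division of 11000000101100 by 10011:
  pos 0: 11000 XOR 10011 = 01011
  pos 1: 10110 XOR 10011 = 00101
  pos 3: 10100 XOR 10011 = 00111
  pos 5: 11110 XOR 10011 = 01101
  pos 6: 11011 XOR 10011 = 01000
  pos 7: 10001 XOR 10011 = 00010
Remainder = 1000 (nonzero — an error is detected).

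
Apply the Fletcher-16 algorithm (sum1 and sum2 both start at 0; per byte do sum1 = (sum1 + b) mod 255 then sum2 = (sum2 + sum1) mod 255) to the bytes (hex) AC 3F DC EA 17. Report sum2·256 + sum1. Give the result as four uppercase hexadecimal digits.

Running sums (mod 255):
  after byte 0 (AC): sum1=172, sum2=172
  after byte 1 (3F): sum1=235, sum2=152
  after byte 2 (DC): sum1=200, sum2=97
  after byte 3 (EA): sum1=179, sum2=21
  after byte 4 (17): sum1=202, sum2=223
Checksum = sum2·256 + sum1 = 223·256 + 202 = 57290 = 0xDFCA.

DFCA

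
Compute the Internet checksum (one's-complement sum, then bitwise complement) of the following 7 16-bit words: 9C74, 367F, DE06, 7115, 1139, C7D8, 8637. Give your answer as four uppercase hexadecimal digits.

7EA6

One's-complement addition (fold any carry out of bit 15 back into bit 0):
  0x9C74 + 0x367F = 0x0D2F3
  0xD2F3 + 0xDE06 = 0x1B0F9 → wrap carry → 0xB0FA
  0xB0FA + 0x7115 = 0x1220F → wrap carry → 0x2210
  0x2210 + 0x1139 = 0x03349
  0x3349 + 0xC7D8 = 0x0FB21
  0xFB21 + 0x8637 = 0x18158 → wrap carry → 0x8159
One's-complement sum = 0x8159.
Checksum = ~0x8159 & 0xFFFF = 0x7EA6.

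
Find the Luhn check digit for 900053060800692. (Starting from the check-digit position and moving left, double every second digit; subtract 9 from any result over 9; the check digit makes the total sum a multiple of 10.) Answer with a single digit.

Partial digits right→left: 2 9 6 0 0 8 0 6 0 3 5 0 0 0 9
Double every second digit counting from the check-digit position (so the 1st, 3rd, 5th, ... of the partial from the right).
  doubled (with −9 where >9): 4 3 0 0 0 1 0 9 → sum 17
  kept as-is: 9 0 8 6 3 0 0 → sum 26
Total = 17 + 26 = 43.
Check digit = (10 − (43 mod 10)) mod 10 = 7.

7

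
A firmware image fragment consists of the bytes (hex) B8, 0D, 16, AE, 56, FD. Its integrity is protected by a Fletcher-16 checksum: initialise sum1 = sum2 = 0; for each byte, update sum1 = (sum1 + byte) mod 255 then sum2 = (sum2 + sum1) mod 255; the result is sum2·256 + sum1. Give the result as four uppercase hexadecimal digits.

Running sums (mod 255):
  after byte 0 (B8): sum1=184, sum2=184
  after byte 1 (0D): sum1=197, sum2=126
  after byte 2 (16): sum1=219, sum2=90
  after byte 3 (AE): sum1=138, sum2=228
  after byte 4 (56): sum1=224, sum2=197
  after byte 5 (FD): sum1=222, sum2=164
Checksum = sum2·256 + sum1 = 164·256 + 222 = 42206 = 0xA4DE.

A4DE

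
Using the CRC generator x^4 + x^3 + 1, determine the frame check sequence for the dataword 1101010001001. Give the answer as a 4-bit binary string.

Append 4 zeros: 11010100010010000. Divide by 11001 (XOR where the leading bit is 1):
  pos 0: 11010 XOR 11001 = 00011
  pos 3: 11100 XOR 11001 = 00101
  pos 5: 10101 XOR 11001 = 01100
  pos 6: 11000 XOR 11001 = 00001
  pos 10: 10100 XOR 11001 = 01101
  pos 11: 11010 XOR 11001 = 00011
Remainder (last 4 bits) = 0110. This is the CRC / FCS.

0110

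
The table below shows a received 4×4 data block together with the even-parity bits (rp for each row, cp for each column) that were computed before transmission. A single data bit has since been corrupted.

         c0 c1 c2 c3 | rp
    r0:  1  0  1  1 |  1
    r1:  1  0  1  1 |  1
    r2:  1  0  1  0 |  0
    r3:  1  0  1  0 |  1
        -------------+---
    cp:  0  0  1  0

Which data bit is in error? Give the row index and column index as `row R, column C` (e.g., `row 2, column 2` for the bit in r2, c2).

row 3, column 2

Recompute each row's even parity and compare to rp:
  r0: data parity 1, sent rp 1 → ok
  r1: data parity 1, sent rp 1 → ok
  r2: data parity 0, sent rp 0 → ok
  r3: data parity 0, sent rp 1 → mismatch
Recompute each column's even parity and compare to cp:
  c0: data parity 0, sent cp 0 → ok
  c1: data parity 0, sent cp 0 → ok
  c2: data parity 0, sent cp 1 → mismatch
  c3: data parity 0, sent cp 0 → ok
Exactly one row (r3) and one column (c2) fail → the flipped bit is at their intersection.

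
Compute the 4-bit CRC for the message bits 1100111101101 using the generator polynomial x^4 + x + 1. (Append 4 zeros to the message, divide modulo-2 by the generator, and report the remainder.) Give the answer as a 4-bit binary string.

1011

Append 4 zeros: 11001111011010000. Divide by 10011 (XOR where the leading bit is 1):
  pos 0: 11001 XOR 10011 = 01010
  pos 1: 10101 XOR 10011 = 00110
  pos 3: 11011 XOR 10011 = 01000
  pos 4: 10000 XOR 10011 = 00011
  pos 7: 11110 XOR 10011 = 01101
  pos 8: 11011 XOR 10011 = 01000
  pos 9: 10000 XOR 10011 = 00011
  pos 12: 11000 XOR 10011 = 01011
Remainder (last 4 bits) = 1011. This is the CRC / FCS.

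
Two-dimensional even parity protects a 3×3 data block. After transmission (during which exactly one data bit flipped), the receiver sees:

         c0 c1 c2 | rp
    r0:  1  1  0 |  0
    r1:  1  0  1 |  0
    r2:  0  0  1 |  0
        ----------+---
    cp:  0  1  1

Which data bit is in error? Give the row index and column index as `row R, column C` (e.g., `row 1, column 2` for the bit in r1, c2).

row 2, column 2

Recompute each row's even parity and compare to rp:
  r0: data parity 0, sent rp 0 → ok
  r1: data parity 0, sent rp 0 → ok
  r2: data parity 1, sent rp 0 → mismatch
Recompute each column's even parity and compare to cp:
  c0: data parity 0, sent cp 0 → ok
  c1: data parity 1, sent cp 1 → ok
  c2: data parity 0, sent cp 1 → mismatch
Exactly one row (r2) and one column (c2) fail → the flipped bit is at their intersection.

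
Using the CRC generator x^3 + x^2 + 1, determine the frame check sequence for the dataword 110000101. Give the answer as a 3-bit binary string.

Append 3 zeros: 110000101000. Divide by 1101 (XOR where the leading bit is 1):
  pos 0: 1100 XOR 1101 = 0001
  pos 3: 1001 XOR 1101 = 0100
  pos 4: 1000 XOR 1101 = 0101
  pos 5: 1011 XOR 1101 = 0110
  pos 6: 1100 XOR 1101 = 0001
Remainder (last 3 bits) = 100. This is the CRC / FCS.

100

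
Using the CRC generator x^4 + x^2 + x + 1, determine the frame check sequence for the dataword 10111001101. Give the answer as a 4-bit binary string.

1101

Append 4 zeros: 101110011010000. Divide by 10111 (XOR where the leading bit is 1):
  pos 0: 10111 XOR 10111 = 00000
  pos 7: 11010 XOR 10111 = 01101
  pos 8: 11010 XOR 10111 = 01101
  pos 9: 11010 XOR 10111 = 01101
  pos 10: 11010 XOR 10111 = 01101
Remainder (last 4 bits) = 1101. This is the CRC / FCS.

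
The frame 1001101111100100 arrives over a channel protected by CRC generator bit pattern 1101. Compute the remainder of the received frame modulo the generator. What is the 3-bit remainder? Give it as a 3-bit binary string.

Modulo-2 division of 1001101111100100 by 1101:
  pos 0: 1001 XOR 1101 = 0100
  pos 1: 1001 XOR 1101 = 0100
  pos 2: 1000 XOR 1101 = 0101
  pos 3: 1011 XOR 1101 = 0110
  pos 4: 1101 XOR 1101 = 0000
  pos 8: 1110 XOR 1101 = 0011
  pos 10: 1101 XOR 1101 = 0000
Remainder = 000 (zero — the frame passes the CRC check).

000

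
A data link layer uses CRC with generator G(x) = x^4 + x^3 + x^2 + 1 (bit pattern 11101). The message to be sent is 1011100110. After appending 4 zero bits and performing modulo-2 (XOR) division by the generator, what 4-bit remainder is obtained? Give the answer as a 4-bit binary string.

Append 4 zeros: 10111001100000. Divide by 11101 (XOR where the leading bit is 1):
  pos 0: 10111 XOR 11101 = 01010
  pos 1: 10100 XOR 11101 = 01001
  pos 2: 10010 XOR 11101 = 01111
  pos 3: 11111 XOR 11101 = 00010
  pos 6: 10100 XOR 11101 = 01001
  pos 7: 10010 XOR 11101 = 01111
  pos 8: 11110 XOR 11101 = 00011
Remainder (last 4 bits) = 0110. This is the CRC / FCS.

0110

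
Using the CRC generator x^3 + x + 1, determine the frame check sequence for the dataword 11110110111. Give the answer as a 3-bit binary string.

110

Append 3 zeros: 11110110111000. Divide by 1011 (XOR where the leading bit is 1):
  pos 0: 1111 XOR 1011 = 0100
  pos 1: 1000 XOR 1011 = 0011
  pos 3: 1111 XOR 1011 = 0100
  pos 4: 1000 XOR 1011 = 0011
  pos 6: 1111 XOR 1011 = 0100
  pos 7: 1001 XOR 1011 = 0010
  pos 9: 1000 XOR 1011 = 0011
Remainder (last 3 bits) = 110. This is the CRC / FCS.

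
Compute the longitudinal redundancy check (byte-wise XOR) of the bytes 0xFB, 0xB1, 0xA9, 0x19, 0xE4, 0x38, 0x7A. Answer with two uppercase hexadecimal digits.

XOR the bytes together:
  start with 0xFB
  0xFB ⊕ 0xB1 = 0x4A
  0x4A ⊕ 0xA9 = 0xE3
  0xE3 ⊕ 0x19 = 0xFA
  0xFA ⊕ 0xE4 = 0x1E
  0x1E ⊕ 0x38 = 0x26
  0x26 ⊕ 0x7A = 0x5C

5C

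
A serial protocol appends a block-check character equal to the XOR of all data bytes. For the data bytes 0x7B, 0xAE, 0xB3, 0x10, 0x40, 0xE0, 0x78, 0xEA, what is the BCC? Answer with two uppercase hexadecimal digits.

XOR the bytes together:
  start with 0x7B
  0x7B ⊕ 0xAE = 0xD5
  0xD5 ⊕ 0xB3 = 0x66
  0x66 ⊕ 0x10 = 0x76
  0x76 ⊕ 0x40 = 0x36
  0x36 ⊕ 0xE0 = 0xD6
  0xD6 ⊕ 0x78 = 0xAE
  0xAE ⊕ 0xEA = 0x44

44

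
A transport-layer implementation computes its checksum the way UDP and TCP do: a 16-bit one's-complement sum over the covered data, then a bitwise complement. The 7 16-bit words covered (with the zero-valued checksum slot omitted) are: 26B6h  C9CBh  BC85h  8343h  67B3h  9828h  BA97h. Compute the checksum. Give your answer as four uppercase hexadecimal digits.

One's-complement addition (fold any carry out of bit 15 back into bit 0):
  0x26B6 + 0xC9CB = 0x0F081
  0xF081 + 0xBC85 = 0x1AD06 → wrap carry → 0xAD07
  0xAD07 + 0x8343 = 0x1304A → wrap carry → 0x304B
  0x304B + 0x67B3 = 0x097FE
  0x97FE + 0x9828 = 0x13026 → wrap carry → 0x3027
  0x3027 + 0xBA97 = 0x0EABE
One's-complement sum = 0xEABE.
Checksum = ~0xEABE & 0xFFFF = 0x1541.

1541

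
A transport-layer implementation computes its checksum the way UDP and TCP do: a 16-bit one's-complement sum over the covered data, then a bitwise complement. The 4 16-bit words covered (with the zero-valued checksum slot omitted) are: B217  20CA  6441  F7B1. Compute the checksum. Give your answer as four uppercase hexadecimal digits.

One's-complement addition (fold any carry out of bit 15 back into bit 0):
  0xB217 + 0x20CA = 0x0D2E1
  0xD2E1 + 0x6441 = 0x13722 → wrap carry → 0x3723
  0x3723 + 0xF7B1 = 0x12ED4 → wrap carry → 0x2ED5
One's-complement sum = 0x2ED5.
Checksum = ~0x2ED5 & 0xFFFF = 0xD12A.

D12A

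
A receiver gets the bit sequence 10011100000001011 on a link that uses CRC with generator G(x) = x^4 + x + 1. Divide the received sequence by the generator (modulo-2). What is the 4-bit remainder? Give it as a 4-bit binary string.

0101

Modulo-2 division of 10011100000001011 by 10011:
  pos 0: 10011 XOR 10011 = 00000
  pos 5: 10000 XOR 10011 = 00011
  pos 8: 11000 XOR 10011 = 01011
  pos 9: 10111 XOR 10011 = 00100
  pos 11: 10001 XOR 10011 = 00010
Remainder = 0101 (nonzero — an error is detected).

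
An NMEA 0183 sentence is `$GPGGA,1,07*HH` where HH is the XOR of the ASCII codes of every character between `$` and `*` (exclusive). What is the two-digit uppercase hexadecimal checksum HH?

XOR the ASCII codes of the payload characters:
  'G' = 0x47 → acc = 0x47
  'P' = 0x50 → acc = 0x17
  'G' = 0x47 → acc = 0x50
  'G' = 0x47 → acc = 0x17
  'A' = 0x41 → acc = 0x56
  ',' = 0x2C → acc = 0x7A
  '1' = 0x31 → acc = 0x4B
  ',' = 0x2C → acc = 0x67
  '0' = 0x30 → acc = 0x57
  '7' = 0x37 → acc = 0x60
Checksum = 0x60.

60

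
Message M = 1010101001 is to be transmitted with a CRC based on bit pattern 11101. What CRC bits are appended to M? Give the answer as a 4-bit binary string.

Append 4 zeros: 10101010010000. Divide by 11101 (XOR where the leading bit is 1):
  pos 0: 10101 XOR 11101 = 01000
  pos 1: 10000 XOR 11101 = 01101
  pos 2: 11011 XOR 11101 = 00110
  pos 4: 11000 XOR 11101 = 00101
  pos 6: 10110 XOR 11101 = 01011
  pos 7: 10110 XOR 11101 = 01011
  pos 8: 10110 XOR 11101 = 01011
  pos 9: 10110 XOR 11101 = 01011
Remainder (last 4 bits) = 1011. This is the CRC / FCS.

1011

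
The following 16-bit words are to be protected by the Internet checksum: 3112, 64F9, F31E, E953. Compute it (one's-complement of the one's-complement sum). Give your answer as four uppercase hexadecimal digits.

8D81

One's-complement addition (fold any carry out of bit 15 back into bit 0):
  0x3112 + 0x64F9 = 0x0960B
  0x960B + 0xF31E = 0x18929 → wrap carry → 0x892A
  0x892A + 0xE953 = 0x1727D → wrap carry → 0x727E
One's-complement sum = 0x727E.
Checksum = ~0x727E & 0xFFFF = 0x8D81.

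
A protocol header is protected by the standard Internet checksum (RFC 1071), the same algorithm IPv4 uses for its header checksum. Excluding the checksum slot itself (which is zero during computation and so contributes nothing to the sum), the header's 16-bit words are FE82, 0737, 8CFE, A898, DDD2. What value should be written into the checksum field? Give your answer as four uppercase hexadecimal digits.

E6DB

One's-complement addition (fold any carry out of bit 15 back into bit 0):
  0xFE82 + 0x0737 = 0x105B9 → wrap carry → 0x05BA
  0x05BA + 0x8CFE = 0x092B8
  0x92B8 + 0xA898 = 0x13B50 → wrap carry → 0x3B51
  0x3B51 + 0xDDD2 = 0x11923 → wrap carry → 0x1924
One's-complement sum = 0x1924.
Checksum = ~0x1924 & 0xFFFF = 0xE6DB.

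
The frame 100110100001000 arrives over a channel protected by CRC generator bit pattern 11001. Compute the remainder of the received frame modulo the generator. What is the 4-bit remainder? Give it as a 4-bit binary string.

Modulo-2 division of 100110100001000 by 11001:
  pos 0: 10011 XOR 11001 = 01010
  pos 1: 10100 XOR 11001 = 01101
  pos 2: 11011 XOR 11001 = 00010
  pos 5: 10000 XOR 11001 = 01001
  pos 6: 10010 XOR 11001 = 01011
  pos 7: 10111 XOR 11001 = 01110
  pos 8: 11100 XOR 11001 = 00101
  pos 10: 10100 XOR 11001 = 01101
Remainder = 1101 (nonzero — an error is detected).

1101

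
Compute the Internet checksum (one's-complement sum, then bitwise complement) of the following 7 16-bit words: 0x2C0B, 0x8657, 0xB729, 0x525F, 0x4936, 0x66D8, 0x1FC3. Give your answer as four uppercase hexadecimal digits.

One's-complement addition (fold any carry out of bit 15 back into bit 0):
  0x2C0B + 0x8657 = 0x0B262
  0xB262 + 0xB729 = 0x1698B → wrap carry → 0x698C
  0x698C + 0x525F = 0x0BBEB
  0xBBEB + 0x4936 = 0x10521 → wrap carry → 0x0522
  0x0522 + 0x66D8 = 0x06BFA
  0x6BFA + 0x1FC3 = 0x08BBD
One's-complement sum = 0x8BBD.
Checksum = ~0x8BBD & 0xFFFF = 0x7442.

7442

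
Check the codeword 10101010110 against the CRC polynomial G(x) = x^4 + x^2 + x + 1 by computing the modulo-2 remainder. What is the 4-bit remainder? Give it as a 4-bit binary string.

Modulo-2 division of 10101010110 by 10111:
  pos 0: 10101 XOR 10111 = 00010
  pos 3: 10010 XOR 10111 = 00101
  pos 5: 10111 XOR 10111 = 00000
Remainder = 0000 (zero — the frame passes the CRC check).

0000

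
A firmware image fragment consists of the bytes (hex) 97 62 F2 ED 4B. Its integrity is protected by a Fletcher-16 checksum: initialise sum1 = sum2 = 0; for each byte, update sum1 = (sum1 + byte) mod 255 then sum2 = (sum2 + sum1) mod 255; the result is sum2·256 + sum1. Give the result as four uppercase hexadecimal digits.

7F26

Running sums (mod 255):
  after byte 0 (97): sum1=151, sum2=151
  after byte 1 (62): sum1=249, sum2=145
  after byte 2 (F2): sum1=236, sum2=126
  after byte 3 (ED): sum1=218, sum2=89
  after byte 4 (4B): sum1=38, sum2=127
Checksum = sum2·256 + sum1 = 127·256 + 38 = 32550 = 0x7F26.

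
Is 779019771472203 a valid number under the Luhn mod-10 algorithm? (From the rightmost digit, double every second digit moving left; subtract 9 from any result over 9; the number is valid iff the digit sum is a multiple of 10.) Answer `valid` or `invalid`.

From the right, keep odd positions and double even positions (subtract 9 from any doubled value over 9):
  doubled (positions 2,4,...): 0 4 8 5 9 0 5 → sum 31
  kept (positions 1,3,...): 3 2 7 1 7 1 9 7 → sum 37
Total = 68.
68 mod 10 = 8, so the number is invalid.

invalid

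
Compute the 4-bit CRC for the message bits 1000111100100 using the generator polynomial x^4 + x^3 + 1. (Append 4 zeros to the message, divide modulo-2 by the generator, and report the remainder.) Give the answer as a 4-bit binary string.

1100

Append 4 zeros: 10001111001000000. Divide by 11001 (XOR where the leading bit is 1):
  pos 0: 10001 XOR 11001 = 01000
  pos 1: 10001 XOR 11001 = 01000
  pos 2: 10001 XOR 11001 = 01000
  pos 3: 10001 XOR 11001 = 01000
  pos 4: 10000 XOR 11001 = 01001
  pos 5: 10010 XOR 11001 = 01011
  pos 6: 10111 XOR 11001 = 01110
  pos 7: 11100 XOR 11001 = 00101
  pos 9: 10100 XOR 11001 = 01101
  pos 10: 11010 XOR 11001 = 00011
Remainder (last 4 bits) = 1100. This is the CRC / FCS.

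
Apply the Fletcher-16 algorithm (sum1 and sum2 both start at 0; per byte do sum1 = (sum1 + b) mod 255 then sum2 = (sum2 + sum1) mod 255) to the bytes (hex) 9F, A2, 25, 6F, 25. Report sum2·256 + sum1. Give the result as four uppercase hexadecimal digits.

Running sums (mod 255):
  after byte 0 (9F): sum1=159, sum2=159
  after byte 1 (A2): sum1=66, sum2=225
  after byte 2 (25): sum1=103, sum2=73
  after byte 3 (6F): sum1=214, sum2=32
  after byte 4 (25): sum1=251, sum2=28
Checksum = sum2·256 + sum1 = 28·256 + 251 = 7419 = 0x1CFB.

1CFB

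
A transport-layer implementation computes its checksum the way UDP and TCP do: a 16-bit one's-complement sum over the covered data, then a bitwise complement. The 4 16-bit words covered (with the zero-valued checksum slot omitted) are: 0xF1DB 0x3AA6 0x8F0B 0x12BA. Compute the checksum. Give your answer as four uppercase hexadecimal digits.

One's-complement addition (fold any carry out of bit 15 back into bit 0):
  0xF1DB + 0x3AA6 = 0x12C81 → wrap carry → 0x2C82
  0x2C82 + 0x8F0B = 0x0BB8D
  0xBB8D + 0x12BA = 0x0CE47
One's-complement sum = 0xCE47.
Checksum = ~0xCE47 & 0xFFFF = 0x31B8.

31B8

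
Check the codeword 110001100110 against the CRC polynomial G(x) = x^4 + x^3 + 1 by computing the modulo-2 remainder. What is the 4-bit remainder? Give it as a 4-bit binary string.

Modulo-2 division of 110001100110 by 11001:
  pos 0: 11000 XOR 11001 = 00001
  pos 4: 11100 XOR 11001 = 00101
  pos 6: 10111 XOR 11001 = 01110
  pos 7: 11100 XOR 11001 = 00101
Remainder = 0101 (nonzero — an error is detected).

0101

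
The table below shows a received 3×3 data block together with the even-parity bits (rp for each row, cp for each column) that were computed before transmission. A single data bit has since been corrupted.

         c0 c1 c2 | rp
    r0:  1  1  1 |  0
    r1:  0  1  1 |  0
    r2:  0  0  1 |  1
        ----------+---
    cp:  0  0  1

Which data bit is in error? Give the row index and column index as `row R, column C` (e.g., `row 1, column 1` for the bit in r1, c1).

Recompute each row's even parity and compare to rp:
  r0: data parity 1, sent rp 0 → mismatch
  r1: data parity 0, sent rp 0 → ok
  r2: data parity 1, sent rp 1 → ok
Recompute each column's even parity and compare to cp:
  c0: data parity 1, sent cp 0 → mismatch
  c1: data parity 0, sent cp 0 → ok
  c2: data parity 1, sent cp 1 → ok
Exactly one row (r0) and one column (c0) fail → the flipped bit is at their intersection.

row 0, column 0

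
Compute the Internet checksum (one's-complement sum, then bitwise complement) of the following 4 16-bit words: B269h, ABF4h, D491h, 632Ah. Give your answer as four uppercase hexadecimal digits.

69E5

One's-complement addition (fold any carry out of bit 15 back into bit 0):
  0xB269 + 0xABF4 = 0x15E5D → wrap carry → 0x5E5E
  0x5E5E + 0xD491 = 0x132EF → wrap carry → 0x32F0
  0x32F0 + 0x632A = 0x0961A
One's-complement sum = 0x961A.
Checksum = ~0x961A & 0xFFFF = 0x69E5.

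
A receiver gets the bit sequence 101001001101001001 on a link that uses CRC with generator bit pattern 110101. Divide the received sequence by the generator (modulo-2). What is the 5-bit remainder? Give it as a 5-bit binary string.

00000

Modulo-2 division of 101001001101001001 by 110101:
  pos 0: 101001 XOR 110101 = 011100
  pos 1: 111000 XOR 110101 = 001101
  pos 3: 110101 XOR 110101 = 000000
  pos 9: 101001 XOR 110101 = 011100
  pos 10: 111000 XOR 110101 = 001101
  pos 12: 110101 XOR 110101 = 000000
Remainder = 00000 (zero — the frame passes the CRC check).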